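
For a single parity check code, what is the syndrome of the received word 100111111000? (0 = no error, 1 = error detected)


Syndrome = XOR of all bits = 1 XOR 0 XOR 0 XOR 1 XOR 1 XOR 1 XOR 1 XOR 1 XOR 1 XOR 0 XOR 0 XOR 0 = 1

1


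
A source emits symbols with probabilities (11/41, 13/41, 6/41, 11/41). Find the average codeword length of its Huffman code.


Huffman construction (repeatedly merge the two least-probable nodes; each merge adds 1 bit to every symbol beneath it): 6/41 + 11/41 = 17/41; 11/41 + 13/41 = 24/41; 17/41 + 24/41 = 1. Resulting codeword lengths (in the order the probabilities were given): (2, 2, 2, 2). L_avg = sum(p_i * l_i) = 11/41*2 + 13/41*2 + 6/41*2 + 11/41*2 = 2

2.0 bits


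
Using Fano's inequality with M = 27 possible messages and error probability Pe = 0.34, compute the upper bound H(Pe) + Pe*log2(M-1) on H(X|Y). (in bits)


H(Pe) = -Pe*log2(Pe) - (1-Pe)*log2(1-Pe) = -0.34*log2(0.34) - 0.66*log2(0.66) = 0.529174 + 0.395645 = 0.9248. Pe*log2(M-1) = 0.34*log2(26) = 1.598150. Bound = H(Pe) + Pe*log2(M-1) = 0.529174 + 0.395645 + 1.598150 = 2.523

2.523 bits


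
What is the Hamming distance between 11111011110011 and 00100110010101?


Count differing positions: ^ ^ . ^ ^ ^ . ^ ^ . . ^ ^ . = 9 differences

9


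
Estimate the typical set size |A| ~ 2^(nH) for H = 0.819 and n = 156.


log2|A_typical| = nH = 156 * 0.819 = 127.764, so |A_typical| ~ 2^127.764 = 2.889e+38

2.889e+38


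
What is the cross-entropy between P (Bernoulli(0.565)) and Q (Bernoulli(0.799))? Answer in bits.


H(P,Q) = -p*log2(q) - (1-p)*log2(1-q). -0.565*log2(0.799) = 0.182909; -0.435*log2(0.201) = 1.006909. H(P,Q) = 0.182909 + 1.006909 = 1.1898

1.1898 bits


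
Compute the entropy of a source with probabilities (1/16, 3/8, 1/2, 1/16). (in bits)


H = -sum(p_i * log2(p_i)). Terms: -(1/16)*log2(1/16) = 0.250000; -(3/8)*log2(3/8) = 0.530639; -(1/2)*log2(1/2) = 0.500000; -(1/16)*log2(1/16) = 0.250000. H = 0.250000 + 0.530639 + 0.500000 + 0.250000 = 1.5306

1.5306 bits


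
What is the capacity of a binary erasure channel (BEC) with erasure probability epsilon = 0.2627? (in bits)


C = 1 - epsilon = 1 - 0.2627 = 0.7373

0.7373 bits


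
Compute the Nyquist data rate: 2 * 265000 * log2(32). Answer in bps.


Rate = 2 * B * log2(M) = 2 * 265000 * 5.0 = 2650000.0

2650000.0 bps


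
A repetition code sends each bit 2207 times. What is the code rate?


Rate = k/n = 1/2207

1/2207


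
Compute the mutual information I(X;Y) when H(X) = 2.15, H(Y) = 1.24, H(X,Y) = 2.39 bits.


I(X;Y) = H(X) + H(Y) - H(X,Y) = 2.15 + 1.24 - 2.39 = 1.0

1.0 bits


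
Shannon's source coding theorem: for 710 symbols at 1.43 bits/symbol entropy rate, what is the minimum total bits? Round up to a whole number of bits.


Minimum bits >= n * H = 710 * 1.43 = 1015.3, rounded up to a whole number of bits = 1016

1016 bits


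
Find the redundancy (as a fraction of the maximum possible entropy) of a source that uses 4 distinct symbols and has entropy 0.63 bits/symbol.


H_max = log2(K) = log2(4) = 2.0 bits/symbol. Redundancy = 1 - H/H_max = 1 - 0.63/2.0 = 1 - 0.315 = 0.685

0.685


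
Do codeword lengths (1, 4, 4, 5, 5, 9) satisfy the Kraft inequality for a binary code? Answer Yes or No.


Kraft sum = sum(2^(-l_i)) = 0.6895, need <= 1. Result: satisfied (a binary prefix-free code with these lengths exists)

Yes


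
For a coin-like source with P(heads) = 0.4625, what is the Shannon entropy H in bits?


H = -p*log2(p) - (1-p)*log2(1-p). -0.4625*log2(0.4625) = 0.514520; -0.5375*log2(0.5375) = 0.481419. H = 0.514520 + 0.481419 = 0.9959

0.9959 bits


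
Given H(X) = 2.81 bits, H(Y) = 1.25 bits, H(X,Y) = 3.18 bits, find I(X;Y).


I(X;Y) = H(X) + H(Y) - H(X,Y) = 2.81 + 1.25 - 3.18 = 0.88

0.88 bits


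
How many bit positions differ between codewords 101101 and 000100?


Count differing positions: ^ . ^ . . ^ = 3 differences

3


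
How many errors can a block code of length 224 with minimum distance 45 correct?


Correction capability = floor((d-1)/2) = floor((45-1)/2) = 22

22 errors


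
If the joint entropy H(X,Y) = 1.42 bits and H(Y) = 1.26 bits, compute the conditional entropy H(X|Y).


H(X|Y) = H(X,Y) - H(Y) = 1.42 - 1.26 = 0.16

0.16 bits


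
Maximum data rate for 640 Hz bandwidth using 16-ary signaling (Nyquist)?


Rate = 2 * B * log2(M) = 2 * 640 * 4.0 = 5120.0

5120.0 bps


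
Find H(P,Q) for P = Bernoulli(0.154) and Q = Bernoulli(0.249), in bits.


H(P,Q) = -p*log2(q) - (1-p)*log2(1-q). -0.154*log2(0.249) = 0.308890; -0.846*log2(0.751) = 0.349495. H(P,Q) = 0.308890 + 0.349495 = 0.6584

0.6584 bits


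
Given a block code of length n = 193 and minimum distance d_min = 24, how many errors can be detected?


Detection capability = d_min - 1 = 24 - 1 = 23

23 errors


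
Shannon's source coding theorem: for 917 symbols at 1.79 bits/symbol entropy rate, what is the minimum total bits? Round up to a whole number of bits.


Minimum bits >= n * H = 917 * 1.79 = 1641.43, rounded up to a whole number of bits = 1642

1642 bits


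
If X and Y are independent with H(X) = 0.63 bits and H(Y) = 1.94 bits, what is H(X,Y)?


For independent variables, H(X,Y) = H(X) + H(Y) = 0.63 + 1.94 = 2.57

2.57 bits


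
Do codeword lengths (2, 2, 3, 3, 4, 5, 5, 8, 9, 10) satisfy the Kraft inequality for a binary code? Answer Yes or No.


Kraft sum = sum(2^(-l_i)) = 0.8818, need <= 1. Result: satisfied (a binary prefix-free code with these lengths exists)

Yes


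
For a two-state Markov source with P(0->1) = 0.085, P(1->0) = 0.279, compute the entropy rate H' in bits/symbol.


Stationary distribution: pi_0 = p10/(p01+p10) = 0.7665, pi_1 = 0.2335. Entropy rate H' = pi_0*H(p01) + pi_1*H(p10) = 0.7665*0.4196 + 0.2335*0.8541 = 0.521

0.521 bits/symbol


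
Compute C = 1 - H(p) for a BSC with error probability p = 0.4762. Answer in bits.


H(p) = -p*log2(p) - (1-p)*log2(1-p) = -0.4762*log2(0.4762) - 0.5238*log2(0.5238) = 0.509706 + 0.488659 = 0.9984. C = 1 - H(p) = 1 - 0.9984 = 0.0016

0.0016 bits


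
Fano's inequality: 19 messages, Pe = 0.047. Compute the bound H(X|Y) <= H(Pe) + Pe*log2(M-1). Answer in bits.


H(Pe) = -Pe*log2(Pe) - (1-Pe)*log2(1-Pe) = -0.047*log2(0.047) - 0.953*log2(0.953) = 0.207326 + 0.066188 = 0.2735. Pe*log2(M-1) = 0.047*log2(18) = 0.195986. Bound = H(Pe) + Pe*log2(M-1) = 0.207326 + 0.066188 + 0.195986 = 0.4695

0.4695 bits


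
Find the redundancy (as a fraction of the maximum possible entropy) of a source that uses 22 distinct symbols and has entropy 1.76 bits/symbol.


H_max = log2(K) = log2(22) = 4.4594 bits/symbol. Redundancy = 1 - H/H_max = 1 - 1.76/4.4594 = 1 - 0.3947 = 0.6053

0.6053


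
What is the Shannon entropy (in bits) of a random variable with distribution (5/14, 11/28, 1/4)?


H = -sum(p_i * log2(p_i)). Terms: -(5/14)*log2(5/14) = 0.530510; -(11/28)*log2(11/28) = 0.529541; -(1/4)*log2(1/4) = 0.500000. H = 0.530510 + 0.529541 + 0.500000 = 1.5601

1.5601 bits


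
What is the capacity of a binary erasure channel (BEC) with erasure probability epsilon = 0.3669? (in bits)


C = 1 - epsilon = 1 - 0.3669 = 0.6331

0.6331 bits


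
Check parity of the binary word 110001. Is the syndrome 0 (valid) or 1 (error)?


Syndrome = XOR of all bits = 1 XOR 1 XOR 0 XOR 0 XOR 0 XOR 1 = 1

1


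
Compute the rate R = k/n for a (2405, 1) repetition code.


Rate = k/n = 1/2405

1/2405


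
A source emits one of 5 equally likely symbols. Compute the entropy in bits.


H = log2(n) = log2(5) = 2.3219

2.3219 bits


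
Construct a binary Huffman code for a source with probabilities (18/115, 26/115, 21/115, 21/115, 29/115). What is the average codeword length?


Huffman construction (repeatedly merge the two least-probable nodes; each merge adds 1 bit to every symbol beneath it): 18/115 + 21/115 = 39/115; 21/115 + 26/115 = 47/115; 29/115 + 39/115 = 68/115; 47/115 + 68/115 = 1. Resulting codeword lengths (in the order the probabilities were given): (3, 2, 3, 2, 2). L_avg = sum(p_i * l_i) = 18/115*3 + 26/115*2 + 21/115*3 + 21/115*2 + 29/115*2 = 269/115 = 2.3391

2.3391 bits


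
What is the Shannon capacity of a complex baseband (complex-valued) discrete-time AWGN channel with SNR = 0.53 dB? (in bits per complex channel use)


SNR_linear = 10^(0.53/10) = 1.1298; C = log2(1 + SNR_linear) = log2(1 + 1.1298) = 1.0907

1.0907 bits/channel use


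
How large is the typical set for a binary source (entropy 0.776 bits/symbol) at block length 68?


log2|A_typical| = nH = 68 * 0.776 = 52.768, so |A_typical| ~ 2^52.768 = 7.669e+15

7.669e+15


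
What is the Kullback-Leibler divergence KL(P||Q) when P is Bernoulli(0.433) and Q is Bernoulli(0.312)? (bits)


KL = p*log2(p/q) + (1-p)*log2((1-p)/(1-q)) = 0.433*log2(0.433/0.312) + 0.567*log2(0.567/0.688) = 0.0465

0.0465 bits


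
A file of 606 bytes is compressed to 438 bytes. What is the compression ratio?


Ratio = original / compressed = 606 / 438 = 1.3836

1.3836


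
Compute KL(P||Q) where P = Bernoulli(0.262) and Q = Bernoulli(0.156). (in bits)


KL = p*log2(p/q) + (1-p)*log2((1-p)/(1-q)) = 0.262*log2(0.262/0.156) + 0.738*log2(0.738/0.844) = 0.0531

0.0531 bits


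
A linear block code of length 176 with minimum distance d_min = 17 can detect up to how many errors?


Detection capability = d_min - 1 = 17 - 1 = 16

16 errors


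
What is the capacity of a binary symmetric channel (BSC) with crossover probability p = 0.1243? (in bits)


H(p) = -p*log2(p) - (1-p)*log2(1-p) = -0.1243*log2(0.1243) - 0.8757*log2(0.8757) = 0.373907 + 0.167689 = 0.5416. C = 1 - H(p) = 1 - 0.5416 = 0.4584

0.4584 bits


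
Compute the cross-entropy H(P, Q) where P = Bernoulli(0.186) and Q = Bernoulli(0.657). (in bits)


H(P,Q) = -p*log2(q) - (1-p)*log2(1-q). -0.186*log2(0.657) = 0.112722; -0.814*log2(0.343) = 1.256588. H(P,Q) = 0.112722 + 1.256588 = 1.3693

1.3693 bits


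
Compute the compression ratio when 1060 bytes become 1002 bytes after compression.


Ratio = original / compressed = 1060 / 1002 = 1.0579

1.0579


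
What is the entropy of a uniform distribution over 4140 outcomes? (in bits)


H = log2(n) = log2(4140) = 12.0154

12.0154 bits


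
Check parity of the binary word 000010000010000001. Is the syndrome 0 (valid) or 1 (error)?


Syndrome = XOR of all bits = 0 XOR 0 XOR 0 XOR 0 XOR 1 XOR 0 XOR 0 XOR 0 XOR 0 XOR 0 XOR 1 XOR 0 XOR 0 XOR 0 XOR 0 XOR 0 XOR 0 XOR 1 = 1

1


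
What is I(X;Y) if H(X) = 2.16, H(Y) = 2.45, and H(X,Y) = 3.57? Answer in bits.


I(X;Y) = H(X) + H(Y) - H(X,Y) = 2.16 + 2.45 - 3.57 = 1.04

1.04 bits


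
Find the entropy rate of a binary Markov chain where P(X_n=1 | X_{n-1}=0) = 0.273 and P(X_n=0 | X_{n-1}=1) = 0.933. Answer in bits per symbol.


Stationary distribution: pi_0 = p10/(p01+p10) = 0.7736, pi_1 = 0.2264. Entropy rate H' = pi_0*H(p01) + pi_1*H(p10) = 0.7736*0.8457 + 0.2264*0.3546 = 0.7346

0.7346 bits/symbol


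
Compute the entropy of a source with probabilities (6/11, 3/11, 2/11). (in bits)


H = -sum(p_i * log2(p_i)). Terms: -(6/11)*log2(6/11) = 0.476983; -(3/11)*log2(3/11) = 0.511219; -(2/11)*log2(2/11) = 0.447169. H = 0.476983 + 0.511219 + 0.447169 = 1.4354

1.4354 bits


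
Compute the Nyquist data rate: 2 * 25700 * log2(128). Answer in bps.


Rate = 2 * B * log2(M) = 2 * 25700 * 7.0 = 359800.0

359800.0 bps


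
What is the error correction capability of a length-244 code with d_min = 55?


Correction capability = floor((d-1)/2) = floor((55-1)/2) = 27

27 errors


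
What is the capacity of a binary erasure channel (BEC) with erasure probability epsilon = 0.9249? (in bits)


C = 1 - epsilon = 1 - 0.9249 = 0.0751

0.0751 bits


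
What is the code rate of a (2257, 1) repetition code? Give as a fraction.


Rate = k/n = 1/2257

1/2257


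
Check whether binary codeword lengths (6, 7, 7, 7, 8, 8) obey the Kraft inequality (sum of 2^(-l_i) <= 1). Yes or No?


Kraft sum = sum(2^(-l_i)) = 0.0469, need <= 1. Result: satisfied (a binary prefix-free code with these lengths exists)

Yes


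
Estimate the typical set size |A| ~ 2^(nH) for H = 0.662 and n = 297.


log2|A_typical| = nH = 297 * 0.662 = 196.614, so |A_typical| ~ 2^196.614 = 1.537e+59

1.537e+59


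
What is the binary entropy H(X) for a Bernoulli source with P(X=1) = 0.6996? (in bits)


H = -p*log2(p) - (1-p)*log2(1-p). -0.6996*log2(0.6996) = 0.360572; -0.3004*log2(0.3004) = 0.521207. H = 0.360572 + 0.521207 = 0.8818

0.8818 bits


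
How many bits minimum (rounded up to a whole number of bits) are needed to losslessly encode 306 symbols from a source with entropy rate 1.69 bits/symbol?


Minimum bits >= n * H = 306 * 1.69 = 517.14, rounded up to a whole number of bits = 518

518 bits


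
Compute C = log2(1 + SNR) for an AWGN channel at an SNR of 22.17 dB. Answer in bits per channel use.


SNR_linear = 10^(22.17/10) = 164.8162; C = log2(1 + SNR_linear) = log2(1 + 164.8162) = 7.3734

7.3734 bits/channel use


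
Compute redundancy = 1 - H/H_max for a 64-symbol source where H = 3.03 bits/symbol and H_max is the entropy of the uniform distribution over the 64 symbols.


H_max = log2(K) = log2(64) = 6.0 bits/symbol. Redundancy = 1 - H/H_max = 1 - 3.03/6.0 = 1 - 0.505 = 0.495

0.495


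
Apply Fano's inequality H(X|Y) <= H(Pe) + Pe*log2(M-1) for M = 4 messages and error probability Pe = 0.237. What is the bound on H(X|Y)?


H(Pe) = -Pe*log2(Pe) - (1-Pe)*log2(1-Pe) = -0.237*log2(0.237) - 0.763*log2(0.763) = 0.492259 + 0.297757 = 0.79. Pe*log2(M-1) = 0.237*log2(3) = 0.375636. Bound = H(Pe) + Pe*log2(M-1) = 0.492259 + 0.297757 + 0.375636 = 1.1657

1.1657 bits


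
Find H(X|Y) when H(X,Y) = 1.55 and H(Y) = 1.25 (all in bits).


H(X|Y) = H(X,Y) - H(Y) = 1.55 - 1.25 = 0.3

0.3 bits


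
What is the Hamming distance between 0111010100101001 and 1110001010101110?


Count differing positions: ^ . . ^ . ^ ^ ^ ^ . . . . ^ ^ ^ = 9 differences

9


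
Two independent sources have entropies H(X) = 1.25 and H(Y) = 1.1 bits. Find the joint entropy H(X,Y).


For independent variables, H(X,Y) = H(X) + H(Y) = 1.25 + 1.1 = 2.35

2.35 bits


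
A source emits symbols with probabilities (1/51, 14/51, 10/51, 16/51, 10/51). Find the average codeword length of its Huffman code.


Huffman construction (repeatedly merge the two least-probable nodes; each merge adds 1 bit to every symbol beneath it): 1/51 + 10/51 = 11/51; 10/51 + 11/51 = 7/17; 14/51 + 16/51 = 10/17; 7/17 + 10/17 = 1. Resulting codeword lengths (in the order the probabilities were given): (3, 2, 3, 2, 2). L_avg = sum(p_i * l_i) = 1/51*3 + 14/51*2 + 10/51*3 + 16/51*2 + 10/51*2 = 113/51 = 2.2157

2.2157 bits


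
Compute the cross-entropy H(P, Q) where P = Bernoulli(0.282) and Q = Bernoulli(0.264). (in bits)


H(P,Q) = -p*log2(q) - (1-p)*log2(1-q). -0.282*log2(0.264) = 0.541832; -0.718*log2(0.736) = 0.317516. H(P,Q) = 0.541832 + 0.317516 = 0.8593

0.8593 bits


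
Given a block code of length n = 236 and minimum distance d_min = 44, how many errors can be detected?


Detection capability = d_min - 1 = 44 - 1 = 43

43 errors


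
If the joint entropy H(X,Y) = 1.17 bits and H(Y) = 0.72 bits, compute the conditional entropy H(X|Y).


H(X|Y) = H(X,Y) - H(Y) = 1.17 - 0.72 = 0.45

0.45 bits


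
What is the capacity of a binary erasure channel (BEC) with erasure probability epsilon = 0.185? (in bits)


C = 1 - epsilon = 1 - 0.185 = 0.815

0.815 bits


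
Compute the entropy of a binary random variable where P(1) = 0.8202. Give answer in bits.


H = -p*log2(p) - (1-p)*log2(1-p). -0.8202*log2(0.8202) = 0.234538; -0.1798*log2(0.1798) = 0.445101. H = 0.234538 + 0.445101 = 0.6796

0.6796 bits


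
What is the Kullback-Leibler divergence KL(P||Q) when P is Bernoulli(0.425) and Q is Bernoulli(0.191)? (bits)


KL = p*log2(p/q) + (1-p)*log2((1-p)/(1-q)) = 0.425*log2(0.425/0.191) + 0.575*log2(0.575/0.809) = 0.2072

0.2072 bits


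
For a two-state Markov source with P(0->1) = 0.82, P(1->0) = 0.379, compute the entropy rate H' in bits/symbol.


Stationary distribution: pi_0 = p10/(p01+p10) = 0.3161, pi_1 = 0.6839. Entropy rate H' = pi_0*H(p01) + pi_1*H(p10) = 0.3161*0.6801 + 0.6839*0.9573 = 0.8697

0.8697 bits/symbol


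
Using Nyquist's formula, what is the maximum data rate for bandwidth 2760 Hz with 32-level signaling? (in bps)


Rate = 2 * B * log2(M) = 2 * 2760 * 5.0 = 27600.0

27600.0 bps


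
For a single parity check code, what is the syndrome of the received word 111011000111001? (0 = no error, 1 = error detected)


Syndrome = XOR of all bits = 1 XOR 1 XOR 1 XOR 0 XOR 1 XOR 1 XOR 0 XOR 0 XOR 0 XOR 1 XOR 1 XOR 1 XOR 0 XOR 0 XOR 1 = 1

1


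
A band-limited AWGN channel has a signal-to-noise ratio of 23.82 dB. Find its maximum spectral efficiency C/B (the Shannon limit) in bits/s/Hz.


SNR_linear = 10^(23.82/10) = 240.9905; C/B = log2(1 + SNR_linear) = log2(1 + 240.9905) = 7.9188

7.9188 bits/s/Hz


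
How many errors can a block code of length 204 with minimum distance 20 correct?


Correction capability = floor((d-1)/2) = floor((20-1)/2) = 9

9 errors


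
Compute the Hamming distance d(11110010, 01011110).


Count differing positions: ^ . ^ . ^ ^ . . = 4 differences

4


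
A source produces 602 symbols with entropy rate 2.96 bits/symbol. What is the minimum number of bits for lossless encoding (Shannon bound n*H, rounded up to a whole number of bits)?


Minimum bits >= n * H = 602 * 2.96 = 1781.92, rounded up to a whole number of bits = 1782

1782 bits


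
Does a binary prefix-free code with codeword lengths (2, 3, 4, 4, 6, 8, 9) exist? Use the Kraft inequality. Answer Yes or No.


Kraft sum = sum(2^(-l_i)) = 0.5215, need <= 1. Result: satisfied (a binary prefix-free code with these lengths exists)

Yes


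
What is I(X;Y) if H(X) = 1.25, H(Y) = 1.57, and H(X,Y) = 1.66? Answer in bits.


I(X;Y) = H(X) + H(Y) - H(X,Y) = 1.25 + 1.57 - 1.66 = 1.16

1.16 bits


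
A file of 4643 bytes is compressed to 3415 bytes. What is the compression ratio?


Ratio = original / compressed = 4643 / 3415 = 1.3596

1.3596


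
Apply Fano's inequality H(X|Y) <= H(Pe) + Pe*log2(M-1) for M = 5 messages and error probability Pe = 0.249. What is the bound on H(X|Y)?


H(Pe) = -Pe*log2(Pe) - (1-Pe)*log2(1-Pe) = -0.249*log2(0.249) - 0.751*log2(0.751) = 0.499440 + 0.310250 = 0.8097. Pe*log2(M-1) = 0.249*log2(4) = 0.498000. Bound = H(Pe) + Pe*log2(M-1) = 0.499440 + 0.310250 + 0.498000 = 1.3077

1.3077 bits


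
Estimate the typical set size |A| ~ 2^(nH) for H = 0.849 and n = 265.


log2|A_typical| = nH = 265 * 0.849 = 224.985, so |A_typical| ~ 2^224.985 = 5.336e+67

5.336e+67


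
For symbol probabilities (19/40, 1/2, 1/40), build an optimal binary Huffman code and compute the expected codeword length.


Huffman construction (repeatedly merge the two least-probable nodes; each merge adds 1 bit to every symbol beneath it): 1/40 + 19/40 = 1/2; 1/2 + 1/2 = 1. Resulting codeword lengths (in the order the probabilities were given): (2, 1, 2). L_avg = sum(p_i * l_i) = 19/40*2 + 1/2*1 + 1/40*2 = 3/2 = 1.5

1.5 bits


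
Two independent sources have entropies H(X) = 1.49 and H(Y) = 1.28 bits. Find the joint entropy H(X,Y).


For independent variables, H(X,Y) = H(X) + H(Y) = 1.49 + 1.28 = 2.77

2.77 bits


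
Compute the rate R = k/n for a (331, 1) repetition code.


Rate = k/n = 1/331

1/331


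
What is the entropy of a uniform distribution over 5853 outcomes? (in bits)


H = log2(n) = log2(5853) = 12.515

12.515 bits


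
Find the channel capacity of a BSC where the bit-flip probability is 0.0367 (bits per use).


H(p) = -p*log2(p) - (1-p)*log2(1-p) = -0.0367*log2(0.0367) - 0.9633*log2(0.9633) = 0.174988 + 0.051963 = 0.227. C = 1 - H(p) = 1 - 0.227 = 0.773

0.773 bits


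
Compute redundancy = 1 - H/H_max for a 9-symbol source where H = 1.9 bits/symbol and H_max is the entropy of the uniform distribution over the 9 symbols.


H_max = log2(K) = log2(9) = 3.1699 bits/symbol. Redundancy = 1 - H/H_max = 1 - 1.9/3.1699 = 1 - 0.5994 = 0.4006

0.4006


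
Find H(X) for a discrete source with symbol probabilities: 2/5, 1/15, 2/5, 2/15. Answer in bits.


H = -sum(p_i * log2(p_i)). Terms: -(2/5)*log2(2/5) = 0.528771; -(1/15)*log2(1/15) = 0.260459; -(2/5)*log2(2/5) = 0.528771; -(2/15)*log2(2/15) = 0.387585. H = 0.528771 + 0.260459 + 0.528771 + 0.387585 = 1.7056

1.7056 bits


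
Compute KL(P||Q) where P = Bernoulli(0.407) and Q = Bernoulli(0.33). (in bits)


KL = p*log2(p/q) + (1-p)*log2((1-p)/(1-q)) = 0.407*log2(0.407/0.33) + 0.593*log2(0.593/0.67) = 0.0187

0.0187 bits


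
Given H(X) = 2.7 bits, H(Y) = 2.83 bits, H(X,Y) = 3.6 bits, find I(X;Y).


I(X;Y) = H(X) + H(Y) - H(X,Y) = 2.7 + 2.83 - 3.6 = 1.93

1.93 bits


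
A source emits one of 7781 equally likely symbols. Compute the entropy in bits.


H = log2(n) = log2(7781) = 12.9257

12.9257 bits


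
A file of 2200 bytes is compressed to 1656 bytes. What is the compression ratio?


Ratio = original / compressed = 2200 / 1656 = 1.3285

1.3285


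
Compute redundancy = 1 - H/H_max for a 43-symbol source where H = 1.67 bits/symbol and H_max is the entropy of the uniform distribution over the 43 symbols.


H_max = log2(K) = log2(43) = 5.4263 bits/symbol. Redundancy = 1 - H/H_max = 1 - 1.67/5.4263 = 1 - 0.3078 = 0.6922

0.6922


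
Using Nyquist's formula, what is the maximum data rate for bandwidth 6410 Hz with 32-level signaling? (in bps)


Rate = 2 * B * log2(M) = 2 * 6410 * 5.0 = 64100.0

64100.0 bps


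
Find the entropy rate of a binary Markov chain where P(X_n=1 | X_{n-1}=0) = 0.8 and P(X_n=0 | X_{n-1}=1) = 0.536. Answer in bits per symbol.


Stationary distribution: pi_0 = p10/(p01+p10) = 0.4012, pi_1 = 0.5988. Entropy rate H' = pi_0*H(p01) + pi_1*H(p10) = 0.4012*0.7219 + 0.5988*0.9963 = 0.8862

0.8862 bits/symbol


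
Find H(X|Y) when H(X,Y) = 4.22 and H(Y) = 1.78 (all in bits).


H(X|Y) = H(X,Y) - H(Y) = 4.22 - 1.78 = 2.44

2.44 bits


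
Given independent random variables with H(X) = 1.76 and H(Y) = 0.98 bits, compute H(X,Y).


For independent variables, H(X,Y) = H(X) + H(Y) = 1.76 + 0.98 = 2.74

2.74 bits


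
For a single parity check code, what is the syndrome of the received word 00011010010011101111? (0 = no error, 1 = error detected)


Syndrome = XOR of all bits = 0 XOR 0 XOR 0 XOR 1 XOR 1 XOR 0 XOR 1 XOR 0 XOR 0 XOR 1 XOR 0 XOR 0 XOR 1 XOR 1 XOR 1 XOR 0 XOR 1 XOR 1 XOR 1 XOR 1 = 1

1


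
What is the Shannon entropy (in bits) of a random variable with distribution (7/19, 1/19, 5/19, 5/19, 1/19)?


H = -sum(p_i * log2(p_i)). Terms: -(7/19)*log2(7/19) = 0.530737; -(1/19)*log2(1/19) = 0.223575; -(5/19)*log2(5/19) = 0.506842; -(5/19)*log2(5/19) = 0.506842; -(1/19)*log2(1/19) = 0.223575. H = 0.530737 + 0.223575 + 0.506842 + 0.506842 + 0.223575 = 1.9916

1.9916 bits


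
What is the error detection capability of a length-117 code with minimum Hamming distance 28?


Detection capability = d_min - 1 = 28 - 1 = 27

27 errors


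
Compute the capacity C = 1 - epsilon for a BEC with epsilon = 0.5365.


C = 1 - epsilon = 1 - 0.5365 = 0.4635

0.4635 bits


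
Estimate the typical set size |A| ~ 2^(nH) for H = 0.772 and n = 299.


log2|A_typical| = nH = 299 * 0.772 = 230.828, so |A_typical| ~ 2^230.828 = 3.063e+69

3.063e+69


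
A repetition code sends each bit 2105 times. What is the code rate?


Rate = k/n = 1/2105

1/2105


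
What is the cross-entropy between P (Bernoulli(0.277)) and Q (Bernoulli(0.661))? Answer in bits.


H(P,Q) = -p*log2(q) - (1-p)*log2(1-q). -0.277*log2(0.661) = 0.165446; -0.723*log2(0.339) = 1.128345. H(P,Q) = 0.165446 + 1.128345 = 1.2938

1.2938 bits


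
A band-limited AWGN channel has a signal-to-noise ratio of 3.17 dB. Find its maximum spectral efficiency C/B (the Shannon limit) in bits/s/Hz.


SNR_linear = 10^(3.17/10) = 2.0749; C/B = log2(1 + SNR_linear) = log2(1 + 2.0749) = 1.6205

1.6205 bits/s/Hz


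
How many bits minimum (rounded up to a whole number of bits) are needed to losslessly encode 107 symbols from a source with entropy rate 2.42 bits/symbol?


Minimum bits >= n * H = 107 * 2.42 = 258.94, rounded up to a whole number of bits = 259

259 bits


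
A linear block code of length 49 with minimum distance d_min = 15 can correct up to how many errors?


Correction capability = floor((d-1)/2) = floor((15-1)/2) = 7

7 errors


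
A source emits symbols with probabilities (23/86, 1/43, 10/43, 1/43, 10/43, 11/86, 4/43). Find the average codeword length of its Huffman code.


Huffman construction (repeatedly merge the two least-probable nodes; each merge adds 1 bit to every symbol beneath it): 1/43 + 1/43 = 2/43; 2/43 + 4/43 = 6/43; 11/86 + 6/43 = 23/86; 10/43 + 10/43 = 20/43; 23/86 + 23/86 = 23/43; 20/43 + 23/43 = 1. Resulting codeword lengths (in the order the probabilities were given): (2, 5, 2, 5, 2, 3, 4). L_avg = sum(p_i * l_i) = 23/86*2 + 1/43*5 + 10/43*2 + 1/43*5 + 10/43*2 + 11/86*3 + 4/43*4 = 211/86 = 2.4535

2.4535 bits


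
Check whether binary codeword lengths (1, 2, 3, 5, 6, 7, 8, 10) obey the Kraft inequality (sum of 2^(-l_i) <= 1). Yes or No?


Kraft sum = sum(2^(-l_i)) = 0.9346, need <= 1. Result: satisfied (a binary prefix-free code with these lengths exists)

Yes


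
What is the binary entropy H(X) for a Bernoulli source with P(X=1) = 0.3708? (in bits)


H = -p*log2(p) - (1-p)*log2(1-p). -0.3708*log2(0.3708) = 0.530721; -0.6292*log2(0.6292) = 0.420563. H = 0.530721 + 0.420563 = 0.9513

0.9513 bits


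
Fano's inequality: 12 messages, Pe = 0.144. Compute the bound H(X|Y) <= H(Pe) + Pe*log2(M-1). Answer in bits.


H(Pe) = -Pe*log2(Pe) - (1-Pe)*log2(1-Pe) = -0.144*log2(0.144) - 0.856*log2(0.856) = 0.402604 + 0.192016 = 0.5946. Pe*log2(M-1) = 0.144*log2(11) = 0.498158. Bound = H(Pe) + Pe*log2(M-1) = 0.402604 + 0.192016 + 0.498158 = 1.0928

1.0928 bits


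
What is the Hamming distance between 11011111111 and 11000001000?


Count differing positions: . . . ^ ^ ^ ^ . ^ ^ ^ = 7 differences

7


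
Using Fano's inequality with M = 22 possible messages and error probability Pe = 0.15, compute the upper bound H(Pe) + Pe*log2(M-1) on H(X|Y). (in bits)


H(Pe) = -Pe*log2(Pe) - (1-Pe)*log2(1-Pe) = -0.15*log2(0.15) - 0.85*log2(0.85) = 0.410545 + 0.199295 = 0.6098. Pe*log2(M-1) = 0.15*log2(21) = 0.658848. Bound = H(Pe) + Pe*log2(M-1) = 0.410545 + 0.199295 + 0.658848 = 1.2687

1.2687 bits


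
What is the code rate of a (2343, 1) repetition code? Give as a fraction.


Rate = k/n = 1/2343

1/2343


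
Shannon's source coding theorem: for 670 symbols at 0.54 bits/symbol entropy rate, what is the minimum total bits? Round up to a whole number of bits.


Minimum bits >= n * H = 670 * 0.54 = 361.8, rounded up to a whole number of bits = 362

362 bits


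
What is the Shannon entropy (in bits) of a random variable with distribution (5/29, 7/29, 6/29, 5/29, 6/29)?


H = -sum(p_i * log2(p_i)). Terms: -(5/29)*log2(5/29) = 0.437251; -(7/29)*log2(7/29) = 0.494979; -(6/29)*log2(6/29) = 0.470280; -(5/29)*log2(5/29) = 0.437251; -(6/29)*log2(6/29) = 0.470280. H = 0.437251 + 0.494979 + 0.470280 + 0.437251 + 0.470280 = 2.31

2.31 bits


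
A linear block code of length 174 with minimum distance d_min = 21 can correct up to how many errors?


Correction capability = floor((d-1)/2) = floor((21-1)/2) = 10

10 errors


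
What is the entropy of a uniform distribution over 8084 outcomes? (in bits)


H = log2(n) = log2(8084) = 12.9809

12.9809 bits


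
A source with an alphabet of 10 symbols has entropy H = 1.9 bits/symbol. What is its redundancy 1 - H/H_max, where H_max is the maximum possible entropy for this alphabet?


H_max = log2(K) = log2(10) = 3.3219 bits/symbol. Redundancy = 1 - H/H_max = 1 - 1.9/3.3219 = 1 - 0.572 = 0.428

0.428


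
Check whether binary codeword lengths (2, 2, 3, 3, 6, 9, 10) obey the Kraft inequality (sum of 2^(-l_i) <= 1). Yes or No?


Kraft sum = sum(2^(-l_i)) = 0.7686, need <= 1. Result: satisfied (a binary prefix-free code with these lengths exists)

Yes


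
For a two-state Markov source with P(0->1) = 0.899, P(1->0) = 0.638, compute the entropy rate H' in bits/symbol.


Stationary distribution: pi_0 = p10/(p01+p10) = 0.4151, pi_1 = 0.5849. Entropy rate H' = pi_0*H(p01) + pi_1*H(p10) = 0.4151*0.4722 + 0.5849*0.9443 = 0.7483

0.7483 bits/symbol


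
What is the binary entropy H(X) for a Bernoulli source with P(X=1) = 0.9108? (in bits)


H = -p*log2(p) - (1-p)*log2(1-p). -0.9108*log2(0.9108) = 0.122770; -0.0892*log2(0.0892) = 0.311024. H = 0.122770 + 0.311024 = 0.4338

0.4338 bits


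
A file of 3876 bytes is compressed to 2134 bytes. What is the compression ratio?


Ratio = original / compressed = 3876 / 2134 = 1.8163

1.8163


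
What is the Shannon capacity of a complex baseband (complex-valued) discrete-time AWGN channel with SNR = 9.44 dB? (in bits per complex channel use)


SNR_linear = 10^(9.44/10) = 8.7902; C = log2(1 + SNR_linear) = log2(1 + 8.7902) = 3.2913

3.2913 bits/channel use


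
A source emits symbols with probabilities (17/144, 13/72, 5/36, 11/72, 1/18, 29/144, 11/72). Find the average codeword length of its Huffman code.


Huffman construction (repeatedly merge the two least-probable nodes; each merge adds 1 bit to every symbol beneath it): 1/18 + 17/144 = 25/144; 5/36 + 11/72 = 7/24; 11/72 + 25/144 = 47/144; 13/72 + 29/144 = 55/144; 7/24 + 47/144 = 89/144; 55/144 + 89/144 = 1. Resulting codeword lengths (in the order the probabilities were given): (4, 2, 3, 3, 4, 2, 3). L_avg = sum(p_i * l_i) = 17/144*4 + 13/72*2 + 5/36*3 + 11/72*3 + 1/18*4 + 29/144*2 + 11/72*3 = 67/24 = 2.7917

2.7917 bits


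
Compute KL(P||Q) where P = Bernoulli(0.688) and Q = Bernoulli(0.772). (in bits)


KL = p*log2(p/q) + (1-p)*log2((1-p)/(1-q)) = 0.688*log2(0.688/0.772) + 0.312*log2(0.312/0.228) = 0.0268

0.0268 bits


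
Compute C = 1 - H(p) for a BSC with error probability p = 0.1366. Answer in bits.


H(p) = -p*log2(p) - (1-p)*log2(1-p) = -0.1366*log2(0.1366) - 0.8634*log2(0.8634) = 0.392311 + 0.182954 = 0.5753. C = 1 - H(p) = 1 - 0.5753 = 0.4247

0.4247 bits


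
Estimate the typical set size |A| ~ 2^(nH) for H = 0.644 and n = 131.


log2|A_typical| = nH = 131 * 0.644 = 84.364, so |A_typical| ~ 2^84.364 = 2.489e+25

2.489e+25


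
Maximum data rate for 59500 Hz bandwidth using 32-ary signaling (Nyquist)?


Rate = 2 * B * log2(M) = 2 * 59500 * 5.0 = 595000.0

595000.0 bps


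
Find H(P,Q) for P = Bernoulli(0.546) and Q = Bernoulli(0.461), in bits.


H(P,Q) = -p*log2(q) - (1-p)*log2(1-q). -0.546*log2(0.461) = 0.609970; -0.454*log2(0.539) = 0.404806. H(P,Q) = 0.609970 + 0.404806 = 1.0148

1.0148 bits


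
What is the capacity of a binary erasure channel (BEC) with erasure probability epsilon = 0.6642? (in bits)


C = 1 - epsilon = 1 - 0.6642 = 0.3358

0.3358 bits


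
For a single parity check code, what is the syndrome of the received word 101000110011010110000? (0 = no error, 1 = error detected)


Syndrome = XOR of all bits = 1 XOR 0 XOR 1 XOR 0 XOR 0 XOR 0 XOR 1 XOR 1 XOR 0 XOR 0 XOR 1 XOR 1 XOR 0 XOR 1 XOR 0 XOR 1 XOR 1 XOR 0 XOR 0 XOR 0 XOR 0 = 1

1


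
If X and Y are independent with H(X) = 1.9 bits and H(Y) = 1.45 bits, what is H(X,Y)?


For independent variables, H(X,Y) = H(X) + H(Y) = 1.9 + 1.45 = 3.35

3.35 bits


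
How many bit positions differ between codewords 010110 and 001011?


Count differing positions: . ^ ^ ^ . ^ = 4 differences

4


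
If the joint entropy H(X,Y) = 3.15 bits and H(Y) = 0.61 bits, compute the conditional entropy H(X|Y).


H(X|Y) = H(X,Y) - H(Y) = 3.15 - 0.61 = 2.54

2.54 bits


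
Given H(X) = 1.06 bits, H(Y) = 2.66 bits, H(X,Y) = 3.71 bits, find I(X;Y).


I(X;Y) = H(X) + H(Y) - H(X,Y) = 1.06 + 2.66 - 3.71 = 0.01

0.01 bits


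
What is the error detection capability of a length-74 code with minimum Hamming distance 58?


Detection capability = d_min - 1 = 58 - 1 = 57

57 errors


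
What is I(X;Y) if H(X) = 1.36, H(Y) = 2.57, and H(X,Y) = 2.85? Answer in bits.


I(X;Y) = H(X) + H(Y) - H(X,Y) = 1.36 + 2.57 - 2.85 = 1.08

1.08 bits


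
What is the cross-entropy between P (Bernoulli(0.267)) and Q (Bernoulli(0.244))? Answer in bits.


H(P,Q) = -p*log2(q) - (1-p)*log2(1-q). -0.267*log2(0.244) = 0.543358; -0.733*log2(0.756) = 0.295796. H(P,Q) = 0.543358 + 0.295796 = 0.8392

0.8392 bits


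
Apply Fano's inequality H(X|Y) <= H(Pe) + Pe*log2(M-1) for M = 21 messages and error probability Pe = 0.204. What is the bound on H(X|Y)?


H(Pe) = -Pe*log2(Pe) - (1-Pe)*log2(1-Pe) = -0.204*log2(0.204) - 0.796*log2(0.796) = 0.467845 + 0.262011 = 0.7299. Pe*log2(M-1) = 0.204*log2(20) = 0.881673. Bound = H(Pe) + Pe*log2(M-1) = 0.467845 + 0.262011 + 0.881673 = 1.6115

1.6115 bits


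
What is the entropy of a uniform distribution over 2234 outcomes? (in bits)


H = log2(n) = log2(2234) = 11.1254

11.1254 bits


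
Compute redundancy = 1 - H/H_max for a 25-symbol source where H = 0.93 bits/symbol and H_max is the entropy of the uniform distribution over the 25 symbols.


H_max = log2(K) = log2(25) = 4.6439 bits/symbol. Redundancy = 1 - H/H_max = 1 - 0.93/4.6439 = 1 - 0.2003 = 0.7997

0.7997


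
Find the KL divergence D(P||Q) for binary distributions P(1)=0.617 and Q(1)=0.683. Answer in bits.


KL = p*log2(p/q) + (1-p)*log2((1-p)/(1-q)) = 0.617*log2(0.617/0.683) + 0.383*log2(0.383/0.317) = 0.014

0.014 bits


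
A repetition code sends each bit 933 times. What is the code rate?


Rate = k/n = 1/933

1/933


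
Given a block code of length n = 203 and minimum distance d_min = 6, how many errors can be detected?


Detection capability = d_min - 1 = 6 - 1 = 5

5 errors


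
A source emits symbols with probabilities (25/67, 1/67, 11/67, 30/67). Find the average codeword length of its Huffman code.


Huffman construction (repeatedly merge the two least-probable nodes; each merge adds 1 bit to every symbol beneath it): 1/67 + 11/67 = 12/67; 12/67 + 25/67 = 37/67; 30/67 + 37/67 = 1. Resulting codeword lengths (in the order the probabilities were given): (2, 3, 3, 1). L_avg = sum(p_i * l_i) = 25/67*2 + 1/67*3 + 11/67*3 + 30/67*1 = 116/67 = 1.7313

1.7313 bits


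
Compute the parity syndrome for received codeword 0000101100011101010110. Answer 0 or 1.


Syndrome = XOR of all bits = 0 XOR 0 XOR 0 XOR 0 XOR 1 XOR 0 XOR 1 XOR 1 XOR 0 XOR 0 XOR 0 XOR 1 XOR 1 XOR 1 XOR 0 XOR 1 XOR 0 XOR 1 XOR 0 XOR 1 XOR 1 XOR 0 = 0

0


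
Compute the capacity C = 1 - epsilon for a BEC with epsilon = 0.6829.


C = 1 - epsilon = 1 - 0.6829 = 0.3171

0.3171 bits


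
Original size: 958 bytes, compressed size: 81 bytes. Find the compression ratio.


Ratio = original / compressed = 958 / 81 = 11.8272

11.8272


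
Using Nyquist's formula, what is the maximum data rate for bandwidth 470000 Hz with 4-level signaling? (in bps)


Rate = 2 * B * log2(M) = 2 * 470000 * 2.0 = 1880000.0

1880000.0 bps


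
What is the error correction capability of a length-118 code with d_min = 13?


Correction capability = floor((d-1)/2) = floor((13-1)/2) = 6

6 errors


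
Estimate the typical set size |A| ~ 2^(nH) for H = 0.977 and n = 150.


log2|A_typical| = nH = 150 * 0.977 = 146.55, so |A_typical| ~ 2^146.55 = 1.306e+44

1.306e+44


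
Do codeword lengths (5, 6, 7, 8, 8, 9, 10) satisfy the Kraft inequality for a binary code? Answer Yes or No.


Kraft sum = sum(2^(-l_i)) = 0.0654, need <= 1. Result: satisfied (a binary prefix-free code with these lengths exists)

Yes


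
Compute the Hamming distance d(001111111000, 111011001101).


Count differing positions: ^ ^ . ^ . . ^ ^ . ^ . ^ = 7 differences

7


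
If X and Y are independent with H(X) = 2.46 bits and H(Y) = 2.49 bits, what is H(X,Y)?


For independent variables, H(X,Y) = H(X) + H(Y) = 2.46 + 2.49 = 4.95

4.95 bits


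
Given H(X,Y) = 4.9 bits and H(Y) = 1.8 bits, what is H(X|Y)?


H(X|Y) = H(X,Y) - H(Y) = 4.9 - 1.8 = 3.1

3.1 bits


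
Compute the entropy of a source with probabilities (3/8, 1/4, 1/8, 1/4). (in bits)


H = -sum(p_i * log2(p_i)). Terms: -(3/8)*log2(3/8) = 0.530639; -(1/4)*log2(1/4) = 0.500000; -(1/8)*log2(1/8) = 0.375000; -(1/4)*log2(1/4) = 0.500000. H = 0.530639 + 0.500000 + 0.375000 + 0.500000 = 1.9056

1.9056 bits


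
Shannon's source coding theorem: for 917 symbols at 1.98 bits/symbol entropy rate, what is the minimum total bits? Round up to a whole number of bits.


Minimum bits >= n * H = 917 * 1.98 = 1815.66, rounded up to a whole number of bits = 1816

1816 bits


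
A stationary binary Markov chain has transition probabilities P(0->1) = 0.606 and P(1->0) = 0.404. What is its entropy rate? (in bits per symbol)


Stationary distribution: pi_0 = p10/(p01+p10) = 0.4, pi_1 = 0.6. Entropy rate H' = pi_0*H(p01) + pi_1*H(p10) = 0.4*0.9673 + 0.6*0.9732 = 0.9709

0.9709 bits/symbol


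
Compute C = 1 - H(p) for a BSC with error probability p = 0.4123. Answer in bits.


H(p) = -p*log2(p) - (1-p)*log2(1-p) = -0.4123*log2(0.4123) - 0.5877*log2(0.5877) = 0.527016 + 0.450677 = 0.9777. C = 1 - H(p) = 1 - 0.9777 = 0.0223

0.0223 bits


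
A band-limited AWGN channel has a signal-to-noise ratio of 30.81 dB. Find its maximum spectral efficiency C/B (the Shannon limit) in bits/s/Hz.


SNR_linear = 10^(30.81/10) = 1205.0359; C/B = log2(1 + SNR_linear) = log2(1 + 1205.0359) = 10.2361

10.2361 bits/s/Hz


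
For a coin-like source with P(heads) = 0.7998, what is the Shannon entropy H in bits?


H = -p*log2(p) - (1-p)*log2(1-p). -0.7998*log2(0.7998) = 0.257767; -0.2002*log2(0.2002) = 0.464561. H = 0.257767 + 0.464561 = 0.7223

0.7223 bits


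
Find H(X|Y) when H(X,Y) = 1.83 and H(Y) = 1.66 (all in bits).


H(X|Y) = H(X,Y) - H(Y) = 1.83 - 1.66 = 0.17

0.17 bits


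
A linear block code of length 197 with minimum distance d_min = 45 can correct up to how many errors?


Correction capability = floor((d-1)/2) = floor((45-1)/2) = 22

22 errors


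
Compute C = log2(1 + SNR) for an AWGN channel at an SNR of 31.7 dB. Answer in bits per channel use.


SNR_linear = 10^(31.7/10) = 1479.1084; C = log2(1 + SNR_linear) = log2(1 + 1479.1084) = 10.5315

10.5315 bits/channel use


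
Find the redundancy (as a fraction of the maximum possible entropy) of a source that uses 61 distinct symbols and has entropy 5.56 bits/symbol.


H_max = log2(K) = log2(61) = 5.9307 bits/symbol. Redundancy = 1 - H/H_max = 1 - 5.56/5.9307 = 1 - 0.9375 = 0.0625

0.0625


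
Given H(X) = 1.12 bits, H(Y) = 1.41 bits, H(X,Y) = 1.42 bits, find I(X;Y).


I(X;Y) = H(X) + H(Y) - H(X,Y) = 1.12 + 1.41 - 1.42 = 1.11

1.11 bits


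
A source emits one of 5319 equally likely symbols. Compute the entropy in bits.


H = log2(n) = log2(5319) = 12.3769

12.3769 bits


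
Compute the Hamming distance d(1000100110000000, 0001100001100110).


Count differing positions: ^ . . ^ . . . ^ ^ ^ ^ . . ^ ^ . = 8 differences

8


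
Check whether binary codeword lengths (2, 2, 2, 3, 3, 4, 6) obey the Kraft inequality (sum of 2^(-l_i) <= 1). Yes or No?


Kraft sum = sum(2^(-l_i)) = 1.0781, need <= 1. Result: violated (a binary prefix-free code with these lengths cannot exist)

No


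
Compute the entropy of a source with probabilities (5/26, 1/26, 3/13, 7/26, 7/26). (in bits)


H = -sum(p_i * log2(p_i)). Terms: -(5/26)*log2(5/26) = 0.457406; -(1/26)*log2(1/26) = 0.180786; -(3/13)*log2(3/13) = 0.488187; -(7/26)*log2(7/26) = 0.509677; -(7/26)*log2(7/26) = 0.509677. H = 0.457406 + 0.180786 + 0.488187 + 0.509677 + 0.509677 = 2.1457

2.1457 bits
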